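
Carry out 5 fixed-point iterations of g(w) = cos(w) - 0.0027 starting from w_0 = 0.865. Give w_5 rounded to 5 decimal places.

w_1 = g(0.865000) = 0.645940
w_2 = g(0.645940) = 0.795834
w_3 = g(0.795834) = 0.696989
w_4 = g(0.696989) = 0.764078
w_5 = g(0.764078) = 0.719320

0.71932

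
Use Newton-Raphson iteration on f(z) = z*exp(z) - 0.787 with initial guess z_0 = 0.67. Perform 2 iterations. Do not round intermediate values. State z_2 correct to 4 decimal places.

0.4852

f'(z) = (z+1)*exp(z)
z_0 = 0.670000: f = 0.522339, f' = 3.263576 → z_1 = 0.670000 - (0.522339)/(3.263576) = 0.509949
z_1 = 0.509949: f = 0.062170, f' = 2.514376 → z_2 = 0.509949 - (0.062170)/(2.514376) = 0.485223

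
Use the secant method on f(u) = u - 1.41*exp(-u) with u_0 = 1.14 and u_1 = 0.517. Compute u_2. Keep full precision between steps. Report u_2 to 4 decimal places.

0.7162

f(u_0) = 0.689055, f(u_1) = -0.323793
u_2 = 0.517000 - (-0.323793)·(0.517000 - 1.140000)/(-0.323793 - (0.689055)) = 0.716164; f(u_2) = 0.027205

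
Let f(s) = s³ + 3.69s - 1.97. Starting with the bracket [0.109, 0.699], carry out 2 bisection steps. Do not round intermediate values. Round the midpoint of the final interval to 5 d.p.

0.47775

f(0.109000) = -1.566495, f(0.699000) = 0.950842 (opposite signs)
step 1: m = 0.404000, f(m) = -0.413301 < 0 → root in [0.404000, 0.699000]
step 2: m = 0.551500, f(m) = 0.232775 > 0 → root in [0.404000, 0.551500]
Midpoint of [0.404000, 0.551500] = 0.477750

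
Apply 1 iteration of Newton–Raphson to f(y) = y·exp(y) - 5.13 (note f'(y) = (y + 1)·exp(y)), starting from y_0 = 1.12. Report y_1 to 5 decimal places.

1.38123

y_0 = 1.120000: f = -1.697363, f' = 6.497491 → y_1 = 1.120000 - (-1.697363)/(6.497491) = 1.381234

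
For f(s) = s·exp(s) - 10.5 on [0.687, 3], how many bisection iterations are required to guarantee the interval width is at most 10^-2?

8

Initial width b − a = 3 − 0.687 = 2.313000.
After n steps the width is (b−a)/2^n; need (b−a)/2^n ≤ 10^-2.
So n ≥ log₂(2.313000/10^-2) = log₂(231.3000) ≈ 7.8536.
Hence n = 8.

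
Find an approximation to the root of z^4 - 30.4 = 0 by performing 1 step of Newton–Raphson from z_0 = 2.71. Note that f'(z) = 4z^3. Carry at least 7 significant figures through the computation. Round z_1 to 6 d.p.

2.414361

z_0 = 2.710000: f = 23.535805, f' = 79.610044 → z_1 = 2.710000 - (23.535805)/(79.610044) = 2.414361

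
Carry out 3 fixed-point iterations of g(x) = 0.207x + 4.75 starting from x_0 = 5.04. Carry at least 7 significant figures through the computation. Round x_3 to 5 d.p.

5.98149

x_1 = g(5.040000) = 5.793280
x_2 = g(5.793280) = 5.949209
x_3 = g(5.949209) = 5.981486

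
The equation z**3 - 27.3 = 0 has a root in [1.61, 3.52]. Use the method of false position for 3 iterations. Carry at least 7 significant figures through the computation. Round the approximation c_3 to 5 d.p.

f(1.610000) = -23.126719, f(3.520000) = 16.314208
step 1: c = 2.729954, f(c) = -6.954606 < 0 → new bracket [2.729954, 3.520000]
step 2: c = 2.966084, f(c) = -1.205421 < 0 → new bracket [2.966084, 3.520000]
step 3: c = 3.004196, f(c) = -0.186561 < 0 → new bracket [3.004196, 3.520000]

3.00420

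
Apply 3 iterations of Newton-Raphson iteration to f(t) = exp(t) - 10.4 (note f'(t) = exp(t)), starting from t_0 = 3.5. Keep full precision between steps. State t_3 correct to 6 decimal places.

t_0 = 3.500000: f = 22.715452, f' = 33.115452 → t_1 = 3.500000 - (22.715452)/(33.115452) = 2.814053
t_1 = 2.814053: f = 6.277371, f' = 16.677371 → t_2 = 2.814053 - (6.277371)/(16.677371) = 2.437652
t_2 = 2.437652: f = 1.046137, f' = 11.446137 → t_3 = 2.437652 - (1.046137)/(11.446137) = 2.346256

2.346256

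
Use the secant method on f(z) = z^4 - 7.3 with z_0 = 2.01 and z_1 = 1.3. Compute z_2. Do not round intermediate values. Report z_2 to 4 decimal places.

f(z_0) = 9.022408, f(z_1) = -4.443900
z_2 = 1.300000 - (-4.443900)·(1.300000 - 2.010000)/(-4.443900 - (9.022408)) = 1.534301; f(z_2) = -1.758310

1.5343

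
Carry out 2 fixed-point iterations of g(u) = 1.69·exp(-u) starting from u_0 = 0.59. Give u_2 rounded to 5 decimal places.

u_1 = g(0.590000) = 0.936813
u_2 = g(0.936813) = 0.662268

0.66227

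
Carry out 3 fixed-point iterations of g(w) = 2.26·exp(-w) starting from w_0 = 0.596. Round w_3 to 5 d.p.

w_1 = g(0.596000) = 1.245285
w_2 = g(1.245285) = 0.650561
w_3 = g(0.650561) = 1.179162

1.17916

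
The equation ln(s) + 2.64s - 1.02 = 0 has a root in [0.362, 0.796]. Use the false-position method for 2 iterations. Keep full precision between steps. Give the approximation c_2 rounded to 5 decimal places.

0.58924

False-position update: c = (a·f(b) − b·f(a))/(f(b) − f(a)); replace the endpoint whose sign matches f(c).
f(0.362000) = -1.080431, f(0.796000) = 0.853284
step 1: c = 0.604490, f(c) = 0.072485 > 0 → new bracket [0.362000, 0.604490]
step 2: c = 0.589245, f(c) = 0.006692 > 0 → new bracket [0.362000, 0.589245]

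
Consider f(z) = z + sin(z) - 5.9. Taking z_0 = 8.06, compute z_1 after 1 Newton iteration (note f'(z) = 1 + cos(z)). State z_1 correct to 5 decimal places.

4.11392

z_0 = 8.060000: f = 3.138853, f' = 0.795436 → z_1 = 8.060000 - (3.138853)/(0.795436) = 4.113921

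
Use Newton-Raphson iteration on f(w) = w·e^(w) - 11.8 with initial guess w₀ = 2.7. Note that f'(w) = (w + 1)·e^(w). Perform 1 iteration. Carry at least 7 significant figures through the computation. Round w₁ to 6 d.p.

2.184601

w_0 = 2.700000: f = 28.375276, f' = 55.055007 → w_1 = 2.700000 - (28.375276)/(55.055007) = 2.184601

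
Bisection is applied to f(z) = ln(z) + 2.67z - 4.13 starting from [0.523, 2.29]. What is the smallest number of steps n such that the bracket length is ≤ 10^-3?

11

Initial width b − a = 2.29 − 0.523 = 1.767000.
After n steps the width is (b−a)/2^n; need (b−a)/2^n ≤ 10^-3.
So n ≥ log₂(1.767000/10^-3) = log₂(1767.0000) ≈ 10.7871.
Hence n = 11.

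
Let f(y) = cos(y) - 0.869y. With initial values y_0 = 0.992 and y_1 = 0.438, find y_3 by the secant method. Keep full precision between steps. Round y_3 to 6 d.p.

0.802589

f(y_0) = -0.315031, f(y_1) = 0.524980
y_2 = 0.438000 - (0.524980)·(0.438000 - 0.992000)/(0.524980 - (-0.315031)) = 0.784232; f(y_2) = 0.026433
y_3 = 0.784232 - (0.026433)·(0.784232 - 0.438000)/(0.026433 - (0.524980)) = 0.802589; f(y_3) = -0.002603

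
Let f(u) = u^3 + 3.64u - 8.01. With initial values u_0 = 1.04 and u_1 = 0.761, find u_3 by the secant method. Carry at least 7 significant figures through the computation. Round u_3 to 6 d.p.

1.376569

f(u_0) = -3.099536, f(u_1) = -4.799249
u_2 = 0.761000 - (-4.799249)·(0.761000 - 1.040000)/(-4.799249 - (-3.099536)) = 1.548774; f(u_2) = 1.342588
u_3 = 1.548774 - (1.342588)·(1.548774 - 0.761000)/(1.342588 - (-4.799249)) = 1.376569; f(u_3) = -0.390768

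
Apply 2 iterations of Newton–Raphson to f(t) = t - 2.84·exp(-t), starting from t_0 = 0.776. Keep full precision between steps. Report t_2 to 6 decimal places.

f'(t) = 1 + 2.84·exp(-t)
t_0 = 0.776000: f = -0.531091, f' = 2.307091 → t_1 = 0.776000 - (-0.531091)/(2.307091) = 1.006199
t_1 = 1.006199: f = -0.032121, f' = 2.038321 → t_2 = 1.006199 - (-0.032121)/(2.038321) = 1.021958

1.021958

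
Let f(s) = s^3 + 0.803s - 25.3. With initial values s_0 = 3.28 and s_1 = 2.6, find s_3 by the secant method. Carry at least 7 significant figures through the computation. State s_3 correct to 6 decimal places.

f(s_0) = 12.621392, f(s_1) = -5.636200
s_2 = 2.600000 - (-5.636200)·(2.600000 - 3.280000)/(-5.636200 - (12.621392)) = 2.809919; f(s_2) = -0.857512
s_3 = 2.809919 - (-0.857512)·(2.809919 - 2.600000)/(-0.857512 - (-5.636200)) = 2.847588; f(s_3) = 0.077013

2.847588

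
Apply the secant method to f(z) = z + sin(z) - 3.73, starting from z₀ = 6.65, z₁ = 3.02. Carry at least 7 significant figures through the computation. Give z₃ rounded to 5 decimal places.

f(z_0) = 3.278644, f(z_1) = -0.588707
z_2 = 3.020000 - (-0.588707)·(3.020000 - 6.650000)/(-0.588707 - (3.278644)) = 3.572576; f(z_2) = -0.575188
z_3 = 3.572576 - (-0.575188)·(3.572576 - 3.020000)/(-0.575188 - (-0.588707)) = 27.084023; f(z_3) = 24.282507

27.08402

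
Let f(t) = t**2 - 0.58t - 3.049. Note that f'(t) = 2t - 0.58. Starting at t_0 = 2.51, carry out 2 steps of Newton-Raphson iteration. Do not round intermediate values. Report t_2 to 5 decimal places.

t_0 = 2.510000: f = 1.795300, f' = 4.440000 → t_1 = 2.510000 - (1.795300)/(4.440000) = 2.105653
t_1 = 2.105653: f = 0.163496, f' = 3.631306 → t_2 = 2.105653 - (0.163496)/(3.631306) = 2.060629

2.06063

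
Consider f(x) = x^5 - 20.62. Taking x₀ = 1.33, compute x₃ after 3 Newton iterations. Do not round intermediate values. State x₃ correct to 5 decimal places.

Newton update: x ← x − f(x)/f'(x).
f'(x) = 5x⁴
x_0 = 1.330000: f = -16.458420, f' = 15.645036 → x_1 = 1.330000 - (-16.458420)/(15.645036) = 2.381990
x_1 = 2.381990: f = 56.063090, f' = 160.964346 → x_2 = 2.381990 - (56.063090)/(160.964346) = 2.033695
x_2 = 2.033695: f = 14.167958, f' = 85.528954 → x_3 = 2.033695 - (14.167958)/(85.528954) = 1.868044

1.86804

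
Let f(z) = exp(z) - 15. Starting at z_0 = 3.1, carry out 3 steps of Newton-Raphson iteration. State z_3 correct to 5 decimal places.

f'(z) = exp(z)
z_0 = 3.100000: f = 7.197951, f' = 22.197951 → z_1 = 3.100000 - (7.197951)/(22.197951) = 2.775738
z_1 = 2.775738: f = 1.050468, f' = 16.050468 → z_2 = 2.775738 - (1.050468)/(16.050468) = 2.710290
z_2 = 2.710290: f = 0.033638, f' = 15.033638 → z_3 = 2.710290 - (0.033638)/(15.033638) = 2.708053

2.70805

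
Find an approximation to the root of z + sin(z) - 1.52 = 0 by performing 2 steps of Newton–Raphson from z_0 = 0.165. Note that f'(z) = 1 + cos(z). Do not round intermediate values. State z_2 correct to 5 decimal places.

0.80128

Newton update: z ← z − f(z)/f'(z).
z_0 = 0.165000: f = -1.190748, f' = 1.986418 → z_1 = 0.165000 - (-1.190748)/(1.986418) = 0.764445
z_1 = 0.764445: f = -0.063419, f' = 1.721767 → z_2 = 0.764445 - (-0.063419)/(1.721767) = 0.801278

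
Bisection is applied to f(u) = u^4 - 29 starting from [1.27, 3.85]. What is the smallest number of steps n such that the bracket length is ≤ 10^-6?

Initial width b − a = 3.85 − 1.27 = 2.580000.
After n steps the width is (b−a)/2^n; need (b−a)/2^n ≤ 10^-6.
So n ≥ log₂(2.580000/10^-6) = log₂(2580000.0000) ≈ 21.2989.
Hence n = 22.

22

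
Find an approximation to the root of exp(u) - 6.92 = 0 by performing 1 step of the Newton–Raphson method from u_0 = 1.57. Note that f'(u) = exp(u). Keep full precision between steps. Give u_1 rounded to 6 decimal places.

u_0 = 1.570000: f = -2.113352, f' = 4.806648 → u_1 = 1.570000 - (-2.113352)/(4.806648) = 2.009673

2.009673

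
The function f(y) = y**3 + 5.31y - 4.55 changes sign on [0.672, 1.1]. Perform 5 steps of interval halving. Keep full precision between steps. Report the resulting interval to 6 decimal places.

[0.765625, 0.779000]

f(0.672000) = -0.678216, f(1.100000) = 2.622000 (opposite signs)
step 1: m = 0.886000, f(m) = 0.850166 > 0 → root in [0.672000, 0.886000]
step 2: m = 0.779000, f(m) = 0.059219 > 0 → root in [0.672000, 0.779000]
step 3: m = 0.725500, f(m) = -0.315728 < 0 → root in [0.725500, 0.779000]
step 4: m = 0.752250, f(m) = -0.129869 < 0 → root in [0.752250, 0.779000]
step 5: m = 0.765625, f(m) = -0.035736 < 0 → root in [0.765625, 0.779000]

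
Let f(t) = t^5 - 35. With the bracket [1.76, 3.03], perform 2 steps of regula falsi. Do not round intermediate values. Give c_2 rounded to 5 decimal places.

1.92157

f(1.760000) = -18.112579, f(3.030000) = 220.395442
step 1: c = 1.856445, f(c) = -12.949889 < 0 → new bracket [1.856445, 3.030000]
step 2: c = 1.921574, f(c) = -8.800971 < 0 → new bracket [1.921574, 3.030000]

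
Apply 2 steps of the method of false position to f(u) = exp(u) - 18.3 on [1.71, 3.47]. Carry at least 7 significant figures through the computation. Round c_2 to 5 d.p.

False-position update: c = (a·f(b) − b·f(a))/(f(b) − f(a)); replace the endpoint whose sign matches f(c).
f(1.710000) = -12.771039, f(3.470000) = 13.836742
step 1: c = 2.554754, f(c) = -5.431867 < 0 → new bracket [2.554754, 3.470000]
step 2: c = 2.812764, f(c) = -1.644109 < 0 → new bracket [2.812764, 3.470000]

2.81276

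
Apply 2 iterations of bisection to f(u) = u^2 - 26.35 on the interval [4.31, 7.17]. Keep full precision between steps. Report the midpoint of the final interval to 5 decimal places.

f(4.310000) = -7.773900, f(7.170000) = 25.058900 (opposite signs)
step 1: m = 5.740000, f(m) = 6.597600 > 0 → root in [4.310000, 5.740000]
step 2: m = 5.025000, f(m) = -1.099375 < 0 → root in [5.025000, 5.740000]
Midpoint of [5.025000, 5.740000] = 5.382500

5.38250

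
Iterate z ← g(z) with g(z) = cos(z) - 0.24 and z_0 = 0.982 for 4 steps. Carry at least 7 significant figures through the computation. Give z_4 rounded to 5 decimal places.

z_1 = g(0.982000) = 0.315360
z_2 = g(0.315360) = 0.710685
z_3 = g(0.710685) = 0.517915
z_4 = g(0.517915) = 0.628853

0.62885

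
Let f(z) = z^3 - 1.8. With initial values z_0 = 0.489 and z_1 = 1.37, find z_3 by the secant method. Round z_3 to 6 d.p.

f(z_0) = -1.683070, f(z_1) = 0.771353
z_2 = 1.370000 - (0.771353)·(1.370000 - 0.489000)/(0.771353 - (-1.683070)) = 1.093128; f(z_2) = -0.493791
z_3 = 1.093128 - (-0.493791)·(1.093128 - 1.370000)/(-0.493791 - (0.771353)) = 1.201192; f(z_3) = -0.066845

1.201192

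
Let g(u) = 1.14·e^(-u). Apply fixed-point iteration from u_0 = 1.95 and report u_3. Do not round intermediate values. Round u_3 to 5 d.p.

u_1 = g(1.950000) = 0.162192
u_2 = g(0.162192) = 0.969316
u_3 = g(0.969316) = 0.432450

0.43245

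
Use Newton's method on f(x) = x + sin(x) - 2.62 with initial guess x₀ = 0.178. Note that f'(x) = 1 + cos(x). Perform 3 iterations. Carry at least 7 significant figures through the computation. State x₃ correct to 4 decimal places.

x_0 = 0.178000: f = -2.264938, f' = 1.984200 → x_1 = 0.178000 - (-2.264938)/(1.984200) = 1.319487
x_1 = 1.319487: f = -0.331925, f' = 1.248672 → x_2 = 1.319487 - (-0.331925)/(1.248672) = 1.585310
x_2 = 1.585310: f = -0.034796, f' = 0.985487 → x_3 = 1.585310 - (-0.034796)/(0.985487) = 1.620618

1.6206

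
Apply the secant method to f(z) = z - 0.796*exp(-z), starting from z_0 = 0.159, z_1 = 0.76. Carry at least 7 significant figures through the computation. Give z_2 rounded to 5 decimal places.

f(z_0) = -0.519985, f(z_1) = 0.387738
z_2 = 0.760000 - (0.387738)·(0.760000 - 0.159000)/(0.387738 - (-0.519985)) = 0.503280; f(z_2) = 0.022063

0.50328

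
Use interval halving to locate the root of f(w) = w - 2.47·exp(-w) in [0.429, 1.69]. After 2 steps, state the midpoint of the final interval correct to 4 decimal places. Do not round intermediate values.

f(0.429000) = -1.179365, f(1.690000) = 1.234237 (opposite signs)
step 1: m = 1.059500, f(m) = 0.203326 > 0 → root in [0.429000, 1.059500]
step 2: m = 0.744250, f(m) = -0.429223 < 0 → root in [0.744250, 1.059500]
Midpoint of [0.744250, 1.059500] = 0.901875

0.9019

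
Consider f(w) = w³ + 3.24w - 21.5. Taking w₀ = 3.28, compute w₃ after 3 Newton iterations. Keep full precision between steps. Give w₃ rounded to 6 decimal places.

f'(w) = 3w² + 3.24
w_0 = 3.280000: f = 24.414752, f' = 35.515200 → w_1 = 3.280000 - (24.414752)/(35.515200) = 2.592555
w_1 = 2.592555: f = 4.325322, f' = 23.404022 → w_2 = 2.592555 - (4.325322)/(23.404022) = 2.407744
w_2 = 2.407744: f = 0.259335, f' = 20.631691 → w_3 = 2.407744 - (0.259335)/(20.631691) = 2.395174

2.395174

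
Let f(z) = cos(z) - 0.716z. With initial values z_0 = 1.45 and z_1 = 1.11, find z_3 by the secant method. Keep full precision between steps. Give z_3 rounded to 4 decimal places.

0.8854

f(z_0) = -0.917697, f(z_1) = -0.350098
z_2 = 1.110000 - (-0.350098)·(1.110000 - 1.450000)/(-0.350098 - (-0.917697)) = 0.900286; f(z_2) = -0.023219
z_3 = 0.900286 - (-0.023219)·(0.900286 - 1.110000)/(-0.023219 - (-0.350098)) = 0.885390; f(z_3) = -0.000951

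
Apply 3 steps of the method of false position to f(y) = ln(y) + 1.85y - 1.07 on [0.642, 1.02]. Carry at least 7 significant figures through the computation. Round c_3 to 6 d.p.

0.740664

False-position update: c = (a·f(b) − b·f(a))/(f(b) − f(a)); replace the endpoint whose sign matches f(c).
f(0.642000) = -0.325467, f(1.020000) = 0.836803
step 1: c = 0.747850, f(c) = 0.022970 > 0 → new bracket [0.642000, 0.747850]
step 2: c = 0.740872, f(c) = 0.000686 > 0 → new bracket [0.642000, 0.740872]
step 3: c = 0.740664, f(c) = 0.000021 > 0 → new bracket [0.642000, 0.740664]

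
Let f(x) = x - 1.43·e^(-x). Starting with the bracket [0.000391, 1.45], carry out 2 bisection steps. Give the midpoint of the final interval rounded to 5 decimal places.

0.54399

f(0.000391) = -1.429050, f(1.450000) = 1.114564 (opposite signs)
step 1: m = 0.725195, f(m) = 0.032747 > 0 → root in [0.000391, 0.725195]
step 2: m = 0.362793, f(m) = -0.632101 < 0 → root in [0.362793, 0.725195]
Midpoint of [0.362793, 0.725195] = 0.543994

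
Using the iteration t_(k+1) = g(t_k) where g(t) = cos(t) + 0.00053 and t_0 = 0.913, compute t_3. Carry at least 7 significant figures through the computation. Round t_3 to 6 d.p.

0.683420

t_1 = g(0.913000) = 0.611904
t_2 = g(0.611904) = 0.819086
t_3 = g(0.819086) = 0.683420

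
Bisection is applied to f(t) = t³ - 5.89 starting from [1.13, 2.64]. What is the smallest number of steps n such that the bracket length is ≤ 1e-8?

28

Initial width b − a = 2.64 − 1.13 = 1.510000.
After n steps the width is (b−a)/2^n; need (b−a)/2^n ≤ 1e-8.
So n ≥ log₂(1.510000/1e-8) = log₂(151000000.0000) ≈ 27.1700.
Hence n = 28.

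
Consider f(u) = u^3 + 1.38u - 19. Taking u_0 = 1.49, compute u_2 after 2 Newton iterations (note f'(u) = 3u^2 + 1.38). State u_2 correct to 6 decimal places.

u_0 = 1.490000: f = -13.635851, f' = 8.040300 → u_1 = 1.490000 - (-13.635851)/(8.040300) = 3.185938
u_1 = 3.185938: f = 17.734508, f' = 31.830604 → u_2 = 3.185938 - (17.734508)/(31.830604) = 2.628785

2.628785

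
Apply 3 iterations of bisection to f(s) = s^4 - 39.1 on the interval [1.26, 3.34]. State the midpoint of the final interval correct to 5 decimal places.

f(1.260000) = -36.579526, f(3.340000) = 85.347411 (opposite signs)
step 1: m = 2.300000, f(m) = -11.115900 < 0 → root in [2.300000, 3.340000]
step 2: m = 2.820000, f(m) = 24.140666 > 0 → root in [2.300000, 2.820000]
step 3: m = 2.560000, f(m) = 3.849673 > 0 → root in [2.300000, 2.560000]
Midpoint of [2.300000, 2.560000] = 2.430000

2.43000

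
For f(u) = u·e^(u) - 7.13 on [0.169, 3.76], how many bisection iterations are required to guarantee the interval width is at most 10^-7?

26

Initial width b − a = 3.76 − 0.169 = 3.591000.
After n steps the width is (b−a)/2^n; need (b−a)/2^n ≤ 10^-7.
So n ≥ log₂(3.591000/10^-7) = log₂(35910000.0000) ≈ 25.0979.
Hence n = 26.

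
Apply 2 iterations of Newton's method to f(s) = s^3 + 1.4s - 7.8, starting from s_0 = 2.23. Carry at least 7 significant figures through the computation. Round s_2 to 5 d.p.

Newton update: s ← s − f(s)/f'(s).
f'(s) = 3s^2 + 1.4
s_0 = 2.230000: f = 6.411567, f' = 16.318700 → s_1 = 2.230000 - (6.411567)/(16.318700) = 1.837103
s_1 = 1.837103: f = 0.972071, f' = 11.524843 → s_2 = 1.837103 - (0.972071)/(11.524843) = 1.752757

1.75276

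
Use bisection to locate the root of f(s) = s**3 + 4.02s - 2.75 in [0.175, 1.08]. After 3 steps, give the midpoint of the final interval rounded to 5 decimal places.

f(0.175000) = -2.041141, f(1.080000) = 2.851312 (opposite signs)
step 1: m = 0.627500, f(m) = 0.019632 > 0 → root in [0.175000, 0.627500]
step 2: m = 0.401250, f(m) = -1.072373 < 0 → root in [0.401250, 0.627500]
step 3: m = 0.514375, f(m) = -0.546118 < 0 → root in [0.514375, 0.627500]
Midpoint of [0.514375, 0.627500] = 0.570938

0.57094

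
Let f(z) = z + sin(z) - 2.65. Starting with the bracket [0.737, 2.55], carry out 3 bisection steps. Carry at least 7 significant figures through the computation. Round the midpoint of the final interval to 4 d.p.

f(0.737000) = -1.240931, f(2.550000) = 0.457684 (opposite signs)
step 1: m = 1.643500, f(m) = -0.009142 < 0 → root in [1.643500, 2.550000]
step 2: m = 2.096750, f(m) = 0.311596 > 0 → root in [1.643500, 2.096750]
step 3: m = 1.870125, f(m) = 0.175660 > 0 → root in [1.643500, 1.870125]
Midpoint of [1.643500, 1.870125] = 1.756813

1.7568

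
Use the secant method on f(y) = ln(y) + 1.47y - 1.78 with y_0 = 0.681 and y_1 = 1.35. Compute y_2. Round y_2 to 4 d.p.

Secant update: y_(k+1) = y_k − f(y_k)·(y_k − y_(k-1))/(f(y_k) − f(y_(k-1))).
f(y_0) = -1.163123, f(y_1) = 0.504605
y_2 = 1.350000 - (0.504605)·(1.350000 - 0.681000)/(0.504605 - (-1.163123)) = 1.147581; f(y_2) = 0.044599

1.1476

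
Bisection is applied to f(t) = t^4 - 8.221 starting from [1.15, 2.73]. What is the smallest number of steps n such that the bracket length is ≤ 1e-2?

8

Initial width b − a = 2.73 − 1.15 = 1.580000.
After n steps the width is (b−a)/2^n; need (b−a)/2^n ≤ 1e-2.
So n ≥ log₂(1.580000/1e-2) = log₂(158.0000) ≈ 7.3038.
Hence n = 8.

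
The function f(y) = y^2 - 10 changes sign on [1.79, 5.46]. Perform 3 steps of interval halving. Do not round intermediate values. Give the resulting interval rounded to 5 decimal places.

f(1.790000) = -6.795900, f(5.460000) = 19.811600 (opposite signs)
step 1: m = 3.625000, f(m) = 3.140625 > 0 → root in [1.790000, 3.625000]
step 2: m = 2.707500, f(m) = -2.669444 < 0 → root in [2.707500, 3.625000]
step 3: m = 3.166250, f(m) = 0.025139 > 0 → root in [2.707500, 3.166250]

[2.70750, 3.16625]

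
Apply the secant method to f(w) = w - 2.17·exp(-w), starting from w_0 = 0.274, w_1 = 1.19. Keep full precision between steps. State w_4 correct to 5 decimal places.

Secant update: w_(k+1) = w_k − f(w_k)·(w_k − w_(k-1))/(f(w_k) − f(w_(k-1))).
f(w_0) = -1.375921, f(w_1) = 0.529840
w_2 = 1.190000 - (0.529840)·(1.190000 - 0.274000)/(0.529840 - (-1.375921)) = 0.935334; f(w_2) = 0.083706
w_3 = 0.935334 - (0.083706)·(0.935334 - 1.190000)/(0.083706 - (0.529840)) = 0.887551; f(w_3) = -0.005756
w_4 = 0.887551 - (-0.005756)·(0.887551 - 0.935334)/(-0.005756 - (0.083706)) = 0.890626; f(w_4) = 0.000060

0.89063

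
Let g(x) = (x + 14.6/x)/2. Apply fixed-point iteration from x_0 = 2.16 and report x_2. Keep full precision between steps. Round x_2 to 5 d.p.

x_1 = g(2.160000) = 4.459630
x_2 = g(4.459630) = 3.866722

3.86672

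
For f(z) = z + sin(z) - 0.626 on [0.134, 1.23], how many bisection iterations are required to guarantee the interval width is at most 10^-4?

Initial width b − a = 1.23 − 0.134 = 1.096000.
After n steps the width is (b−a)/2^n; need (b−a)/2^n ≤ 10^-4.
So n ≥ log₂(1.096000/10^-4) = log₂(10960.0000) ≈ 13.4200.
Hence n = 14.

14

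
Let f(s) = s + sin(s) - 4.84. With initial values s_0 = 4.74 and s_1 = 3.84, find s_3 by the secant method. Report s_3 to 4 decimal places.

5.0687

f(s_0) = -1.099619, f(s_1) = -1.642999
s_2 = 3.840000 - (-1.642999)·(3.840000 - 4.740000)/(-1.642999 - (-1.099619)) = 6.561298; f(s_2) = 1.995840
s_3 = 6.561298 - (1.995840)·(6.561298 - 3.840000)/(1.995840 - (-1.642999)) = 5.068713; f(s_3) = -0.708472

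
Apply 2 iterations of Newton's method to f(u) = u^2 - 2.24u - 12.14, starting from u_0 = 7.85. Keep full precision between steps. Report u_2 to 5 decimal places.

4.83607

f'(u) = 2u - 2.24
u_0 = 7.850000: f = 31.898500, f' = 13.460000 → u_1 = 7.850000 - (31.898500)/(13.460000) = 5.480126
u_1 = 5.480126: f = 5.616301, f' = 8.720253 → u_2 = 5.480126 - (5.616301)/(8.720253) = 4.836074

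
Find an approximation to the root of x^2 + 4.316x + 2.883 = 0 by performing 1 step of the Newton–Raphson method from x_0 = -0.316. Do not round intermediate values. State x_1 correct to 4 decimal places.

-0.7555

Newton update: x ← x − f(x)/f'(x).
f'(x) = 2x + 4.316
x_0 = -0.316000: f = 1.619000, f' = 3.684000 → x_1 = -0.316000 - (1.619000)/(3.684000) = -0.755468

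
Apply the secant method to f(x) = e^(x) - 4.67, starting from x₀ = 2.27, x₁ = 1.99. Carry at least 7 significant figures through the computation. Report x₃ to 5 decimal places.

1.56875

f(x_0) = 5.009401, f(x_1) = 2.645534
x_2 = 1.990000 - (2.645534)·(1.990000 - 2.270000)/(2.645534 - (5.009401)) = 1.676637; f(x_2) = 0.677540
x_3 = 1.676637 - (0.677540)·(1.676637 - 1.990000)/(0.677540 - (2.645534)) = 1.568752; f(x_3) = 0.130653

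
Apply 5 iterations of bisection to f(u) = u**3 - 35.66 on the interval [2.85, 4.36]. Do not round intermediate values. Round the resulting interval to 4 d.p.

[3.2747, 3.3219]

f(2.850000) = -12.510875, f(4.360000) = 47.221856 (opposite signs)
step 1: m = 3.605000, f(m) = 11.190670 > 0 → root in [2.850000, 3.605000]
step 2: m = 3.227500, f(m) = -2.039919 < 0 → root in [3.227500, 3.605000]
step 3: m = 3.416250, f(m) = 4.210248 > 0 → root in [3.227500, 3.416250]
step 4: m = 3.321875, f(m) = 0.996404 > 0 → root in [3.227500, 3.321875]
step 5: m = 3.274688, f(m) = -0.543632 < 0 → root in [3.274688, 3.321875]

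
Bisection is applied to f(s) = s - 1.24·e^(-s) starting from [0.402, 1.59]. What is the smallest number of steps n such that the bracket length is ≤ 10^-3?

11

Initial width b − a = 1.59 − 0.402 = 1.188000.
After n steps the width is (b−a)/2^n; need (b−a)/2^n ≤ 10^-3.
So n ≥ log₂(1.188000/10^-3) = log₂(1188.0000) ≈ 10.2143.
Hence n = 11.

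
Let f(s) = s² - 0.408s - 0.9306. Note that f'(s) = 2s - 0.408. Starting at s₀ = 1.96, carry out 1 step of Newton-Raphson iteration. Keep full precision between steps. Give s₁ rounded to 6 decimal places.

1.358827

s_0 = 1.960000: f = 2.111320, f' = 3.512000 → s_1 = 1.960000 - (2.111320)/(3.512000) = 1.358827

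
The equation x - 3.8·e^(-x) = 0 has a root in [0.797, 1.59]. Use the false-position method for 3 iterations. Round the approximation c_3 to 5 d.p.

1.17477

False-position update: c = (a·f(b) − b·f(a))/(f(b) − f(a)); replace the endpoint whose sign matches f(c).
f(0.797000) = -0.915580, f(1.590000) = 0.815083
step 1: c = 1.216524, f(c) = 0.090743 > 0 → new bracket [0.797000, 1.216524]
step 2: c = 1.178694, f(c) = 0.009510 > 0 → new bracket [0.797000, 1.178694]
step 3: c = 1.174771, f(c) = 0.000989 > 0 → new bracket [0.797000, 1.174771]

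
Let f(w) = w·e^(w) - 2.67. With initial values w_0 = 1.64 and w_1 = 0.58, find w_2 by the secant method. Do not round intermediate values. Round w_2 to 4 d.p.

f(w_0) = 5.784478, f(w_1) = -1.634098
w_2 = 0.580000 - (-1.634098)·(0.580000 - 1.640000)/(-1.634098 - (5.784478)) = 0.813487; f(w_2) = -0.834967

0.8135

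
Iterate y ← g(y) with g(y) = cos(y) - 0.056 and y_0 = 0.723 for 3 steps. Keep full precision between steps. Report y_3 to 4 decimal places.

0.7005

y_1 = g(0.723000) = 0.693824
y_2 = g(0.693824) = 0.712806
y_3 = g(0.712806) = 0.700530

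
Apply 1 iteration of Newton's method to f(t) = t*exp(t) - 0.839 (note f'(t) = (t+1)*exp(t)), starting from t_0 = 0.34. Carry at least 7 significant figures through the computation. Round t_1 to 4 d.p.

0.5319

t_0 = 0.340000: f = -0.361318, f' = 1.882630 → t_1 = 0.340000 - (-0.361318)/(1.882630) = 0.531922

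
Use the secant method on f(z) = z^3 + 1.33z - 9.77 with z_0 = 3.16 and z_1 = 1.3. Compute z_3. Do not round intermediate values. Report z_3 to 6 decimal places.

2.044611

f(z_0) = 25.987296, f(z_1) = -5.844000
z_2 = 1.300000 - (-5.844000)·(1.300000 - 3.160000)/(-5.844000 - (25.987296)) = 1.641483; f(z_2) = -3.163909
z_3 = 1.641483 - (-3.163909)·(1.641483 - 1.300000)/(-3.163909 - (-5.844000)) = 2.044611; f(z_3) = 1.496694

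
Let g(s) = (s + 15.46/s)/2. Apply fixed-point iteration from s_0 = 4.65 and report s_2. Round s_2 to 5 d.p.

3.93231

s_1 = g(4.650000) = 3.987366
s_2 = g(3.987366) = 3.932306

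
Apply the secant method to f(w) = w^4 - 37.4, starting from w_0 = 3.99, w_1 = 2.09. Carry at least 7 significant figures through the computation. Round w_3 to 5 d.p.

Secant update: w_(k+1) = w_k − f(w_k)·(w_k − w_(k-1))/(f(w_k) − f(w_(k-1))).
f(w_0) = 216.049584, f(w_1) = -18.319702
w_2 = 2.090000 - (-18.319702)·(2.090000 - 3.990000)/(-18.319702 - (216.049584)) = 2.238515; f(w_2) = -12.290371
w_3 = 2.238515 - (-12.290371)·(2.238515 - 2.090000)/(-12.290371 - (-18.319702)) = 2.541253; f(w_3) = 4.305366

2.54125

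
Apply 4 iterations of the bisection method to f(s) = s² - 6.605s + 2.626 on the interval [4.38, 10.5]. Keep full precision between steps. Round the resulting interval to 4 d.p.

f(4.380000) = -7.119500, f(10.500000) = 43.523500 (opposite signs)
step 1: m = 7.440000, f(m) = 8.838400 > 0 → root in [4.380000, 7.440000]
step 2: m = 5.910000, f(m) = -1.481450 < 0 → root in [5.910000, 7.440000]
step 3: m = 6.675000, f(m) = 3.093250 > 0 → root in [5.910000, 6.675000]
step 4: m = 6.292500, f(m) = 0.659594 > 0 → root in [5.910000, 6.292500]

[5.9100, 6.2925]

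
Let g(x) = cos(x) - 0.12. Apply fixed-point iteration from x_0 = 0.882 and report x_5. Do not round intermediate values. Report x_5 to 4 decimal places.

x_1 = g(0.882000) = 0.515608
x_2 = g(0.515608) = 0.749993
x_3 = g(0.749993) = 0.611694
x_4 = g(0.611694) = 0.698677
x_5 = g(0.698677) = 0.645694

0.6457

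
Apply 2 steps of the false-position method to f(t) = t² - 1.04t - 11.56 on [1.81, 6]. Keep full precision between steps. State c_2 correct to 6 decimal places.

3.799719

f(1.810000) = -10.166300, f(6.000000) = 18.200000
step 1: c = 3.311669, f(c) = -4.036983 < 0 → new bracket [3.311669, 6.000000]
step 2: c = 3.799719, f(c) = -1.073846 < 0 → new bracket [3.799719, 6.000000]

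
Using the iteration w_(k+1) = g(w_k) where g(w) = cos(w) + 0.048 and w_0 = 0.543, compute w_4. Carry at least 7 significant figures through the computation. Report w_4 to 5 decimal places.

w_1 = g(0.543000) = 0.904162
w_2 = g(0.904162) = 0.666344
w_3 = g(0.666344) = 0.834087
w_4 = g(0.834087) = 0.719854

0.71985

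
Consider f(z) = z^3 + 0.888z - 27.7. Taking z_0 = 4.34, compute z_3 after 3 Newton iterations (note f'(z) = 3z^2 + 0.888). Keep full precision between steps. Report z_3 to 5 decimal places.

2.92859

Newton update: z ← z − f(z)/f'(z).
z_0 = 4.340000: f = 57.900424, f' = 57.394800 → z_1 = 4.340000 - (57.900424)/(57.394800) = 3.331190
z_1 = 3.331190: f = 12.223750, f' = 34.178489 → z_2 = 3.331190 - (12.223750)/(34.178489) = 2.973546
z_2 = 2.973546: f = 1.232528, f' = 27.413925 → z_3 = 2.973546 - (1.232528)/(27.413925) = 2.928586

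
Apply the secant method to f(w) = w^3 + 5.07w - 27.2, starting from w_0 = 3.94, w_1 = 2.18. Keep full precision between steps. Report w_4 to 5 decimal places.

2.45282

f(w_0) = 53.938784, f(w_1) = -5.787168
w_2 = 2.180000 - (-5.787168)·(2.180000 - 3.940000)/(-5.787168 - (53.938784)) = 2.350536; f(w_2) = -2.296029
w_3 = 2.350536 - (-2.296029)·(2.350536 - 2.180000)/(-2.296029 - (-5.787168)) = 2.462693; f(w_3) = 0.221727
w_4 = 2.462693 - (0.221727)·(2.462693 - 2.350536)/(0.221727 - (-2.296029)) = 2.452816; f(w_4) = -0.007340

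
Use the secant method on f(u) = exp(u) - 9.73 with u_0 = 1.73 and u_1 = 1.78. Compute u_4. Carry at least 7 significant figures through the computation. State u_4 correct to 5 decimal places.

f(u_0) = -4.089346, f(u_1) = -3.800144
u_2 = 1.780000 - (-3.800144)·(1.780000 - 1.730000)/(-3.800144 - (-4.089346)) = 2.437004; f(u_2) = 1.708718
u_3 = 2.437004 - (1.708718)·(2.437004 - 1.780000)/(1.708718 - (-3.800144)) = 2.233217; f(u_3) = -0.400169
u_4 = 2.233217 - (-0.400169)·(2.233217 - 2.437004)/(-0.400169 - (1.708718)) = 2.271886; f(u_4) = -0.032324

2.27189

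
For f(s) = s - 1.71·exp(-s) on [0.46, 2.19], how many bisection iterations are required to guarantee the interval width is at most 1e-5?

Initial width b − a = 2.19 − 0.46 = 1.730000.
After n steps the width is (b−a)/2^n; need (b−a)/2^n ≤ 1e-5.
So n ≥ log₂(1.730000/1e-5) = log₂(173000.0000) ≈ 17.4004.
Hence n = 18.

18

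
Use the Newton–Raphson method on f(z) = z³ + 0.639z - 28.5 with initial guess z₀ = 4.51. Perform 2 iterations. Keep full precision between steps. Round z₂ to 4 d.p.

3.0409

Newton update: z ← z − f(z)/f'(z).
f'(z) = 3z² + 0.639
z_0 = 4.510000: f = 66.115741, f' = 61.659300 → z_1 = 4.510000 - (66.115741)/(61.659300) = 3.437725
z_1 = 3.437725: f = 14.323571, f' = 36.092854 → z_2 = 3.437725 - (14.323571)/(36.092854) = 3.040871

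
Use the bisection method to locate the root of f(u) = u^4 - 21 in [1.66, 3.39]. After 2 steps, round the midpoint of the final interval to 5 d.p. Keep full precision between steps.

f(1.660000) = -13.406669, f(3.390000) = 111.068362 (opposite signs)
step 1: m = 2.525000, f(m) = 19.648594 > 0 → root in [1.660000, 2.525000]
step 2: m = 2.092500, f(m) = -1.828245 < 0 → root in [2.092500, 2.525000]
Midpoint of [2.092500, 2.525000] = 2.308750

2.30875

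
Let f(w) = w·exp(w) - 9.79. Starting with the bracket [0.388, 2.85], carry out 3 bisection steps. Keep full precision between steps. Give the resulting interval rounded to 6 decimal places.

[1.619000, 1.926750]

f(0.388000) = -9.218076, f(2.850000) = 39.480178 (opposite signs)
step 1: m = 1.619000, f(m) = -1.617224 < 0 → root in [1.619000, 2.850000]
step 2: m = 2.234500, f(m) = 11.084274 > 0 → root in [1.619000, 2.234500]
step 3: m = 1.926750, f(m) = 3.441292 > 0 → root in [1.619000, 1.926750]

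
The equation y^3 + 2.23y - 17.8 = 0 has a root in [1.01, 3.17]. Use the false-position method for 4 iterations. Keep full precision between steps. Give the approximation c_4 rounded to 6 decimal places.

f(1.010000) = -14.517399, f(3.170000) = 21.124113
step 1: c = 1.889805, f(c) = -6.836555 < 0 → new bracket [1.889805, 3.170000]
step 2: c = 2.202821, f(c) = -2.198703 < 0 → new bracket [2.202821, 3.170000]
step 3: c = 2.293999, f(c) = -0.612368 < 0 → new bracket [2.293999, 3.170000]
step 4: c = 2.318678, f(c) = -0.163512 < 0 → new bracket [2.318678, 3.170000]

2.318678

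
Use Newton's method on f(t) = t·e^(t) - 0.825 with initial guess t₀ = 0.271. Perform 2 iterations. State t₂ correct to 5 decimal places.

f'(t) = (t + 1)·e^(t)
t_0 = 0.271000: f = -0.469644, f' = 1.666631 → t_1 = 0.271000 - (-0.469644)/(1.666631) = 0.552793
t_1 = 0.552793: f = 0.135809, f' = 2.698910 → t_2 = 0.552793 - (0.135809)/(2.698910) = 0.502473

0.50247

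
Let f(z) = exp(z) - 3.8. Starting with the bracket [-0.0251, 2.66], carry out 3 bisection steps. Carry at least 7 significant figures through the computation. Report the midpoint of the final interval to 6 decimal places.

1.485269

f(-0.025100) = -2.824788, f(2.660000) = 10.496289 (opposite signs)
step 1: m = 1.317450, f(m) = -0.066112 < 0 → root in [1.317450, 2.660000]
step 2: m = 1.988725, f(m) = 3.506212 > 0 → root in [1.317450, 1.988725]
step 3: m = 1.653088, f(m) = 1.423081 > 0 → root in [1.317450, 1.653088]
Midpoint of [1.317450, 1.653088] = 1.485269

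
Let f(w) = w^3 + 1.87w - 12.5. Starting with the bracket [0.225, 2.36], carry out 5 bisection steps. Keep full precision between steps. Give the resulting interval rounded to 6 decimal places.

[2.026406, 2.093125]

f(0.225000) = -12.067859, f(2.360000) = 5.057456 (opposite signs)
step 1: m = 1.292500, f(m) = -7.923831 < 0 → root in [1.292500, 2.360000]
step 2: m = 1.826250, f(m) = -2.994023 < 0 → root in [1.826250, 2.360000]
step 3: m = 2.093125, f(m) = 0.584485 > 0 → root in [1.826250, 2.093125]
step 4: m = 1.959687, f(m) = -1.309449 < 0 → root in [1.959687, 2.093125]
step 5: m = 2.026406, f(m) = -0.389543 < 0 → root in [2.026406, 2.093125]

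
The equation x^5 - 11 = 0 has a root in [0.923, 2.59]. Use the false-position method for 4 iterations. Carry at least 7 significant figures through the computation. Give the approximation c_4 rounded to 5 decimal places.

1.38499

False-position update: c = (a·f(b) − b·f(a))/(f(b) − f(a)); replace the endpoint whose sign matches f(c).
f(0.923000) = -10.330102, f(2.590000) = 105.546389
step 1: c = 1.071609, f(c) = -9.586872 < 0 → new bracket [1.071609, 2.590000]
step 2: c = 1.198042, f(c) = -8.531917 < 0 → new bracket [1.198042, 2.590000]
step 3: c = 1.302146, f(c) = -7.256319 < 0 → new bracket [1.302146, 2.590000]
step 4: c = 1.384991, f(c) = -5.903942 < 0 → new bracket [1.384991, 2.590000]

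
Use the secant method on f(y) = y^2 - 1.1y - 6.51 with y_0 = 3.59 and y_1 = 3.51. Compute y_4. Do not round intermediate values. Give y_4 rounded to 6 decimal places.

f(y_0) = 2.429100, f(y_1) = 1.949100
y_2 = 3.510000 - (1.949100)·(3.510000 - 3.590000)/(1.949100 - (2.429100)) = 3.185150; f(y_2) = 0.131516
y_3 = 3.185150 - (0.131516)·(3.185150 - 3.510000)/(0.131516 - (1.949100)) = 3.161645; f(y_3) = 0.008188
y_4 = 3.161645 - (0.008188)·(3.161645 - 3.185150)/(0.008188 - (0.131516)) = 3.160084; f(y_4) = 0.000039

3.160084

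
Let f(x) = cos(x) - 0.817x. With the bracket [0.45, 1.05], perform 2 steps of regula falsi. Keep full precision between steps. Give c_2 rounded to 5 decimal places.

0.82706

f(0.450000) = 0.532797, f(1.050000) = -0.360279
step 1: c = 0.807952, f(c) = 0.030884 > 0 → new bracket [0.807952, 1.050000]
step 2: c = 0.827062, f(c) = 0.001331 > 0 → new bracket [0.827062, 1.050000]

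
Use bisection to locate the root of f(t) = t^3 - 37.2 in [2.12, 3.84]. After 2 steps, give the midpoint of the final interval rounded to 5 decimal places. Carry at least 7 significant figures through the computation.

f(2.120000) = -27.671872, f(3.840000) = 19.423104 (opposite signs)
step 1: m = 2.980000, f(m) = -10.736408 < 0 → root in [2.980000, 3.840000]
step 2: m = 3.410000, f(m) = 2.451821 > 0 → root in [2.980000, 3.410000]
Midpoint of [2.980000, 3.410000] = 3.195000

3.19500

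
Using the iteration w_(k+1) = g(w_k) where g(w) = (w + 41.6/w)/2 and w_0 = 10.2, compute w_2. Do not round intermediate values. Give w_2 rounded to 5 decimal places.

6.48309

w_1 = g(10.200000) = 7.139216
w_2 = g(7.139216) = 6.483093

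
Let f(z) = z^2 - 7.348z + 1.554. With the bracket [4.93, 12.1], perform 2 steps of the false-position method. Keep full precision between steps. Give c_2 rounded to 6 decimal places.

6.608070

False-position update: c = (a·f(b) − b·f(a))/(f(b) − f(a)); replace the endpoint whose sign matches f(c).
f(4.930000) = -10.366740, f(12.100000) = 59.053200
step 1: c = 6.000723, f(c) = -6.530636 < 0 → new bracket [6.000723, 12.100000]
step 2: c = 6.608070, f(c) = -3.335508 < 0 → new bracket [6.608070, 12.100000]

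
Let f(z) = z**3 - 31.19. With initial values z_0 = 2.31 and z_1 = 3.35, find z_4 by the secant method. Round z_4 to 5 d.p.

f(z_0) = -18.863609, f(z_1) = 6.405375
z_2 = 3.350000 - (6.405375)·(3.350000 - 2.310000)/(6.405375 - (-18.863609)) = 3.086373; f(z_2) = -1.790146
z_3 = 3.086373 - (-1.790146)·(3.086373 - 3.350000)/(-1.790146 - (6.405375)) = 3.143957; f(z_3) = -0.113669
z_4 = 3.143957 - (-0.113669)·(3.143957 - 3.086373)/(-0.113669 - (-1.790146)) = 3.147861; f(z_4) = 0.002251

3.14786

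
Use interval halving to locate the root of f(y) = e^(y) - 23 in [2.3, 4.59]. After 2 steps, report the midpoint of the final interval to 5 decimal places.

f(2.300000) = -13.025818, f(4.590000) = 75.494430 (opposite signs)
step 1: m = 3.445000, f(m) = 8.343283 > 0 → root in [2.300000, 3.445000]
step 2: m = 2.872500, f(m) = -5.318834 < 0 → root in [2.872500, 3.445000]
Midpoint of [2.872500, 3.445000] = 3.158750

3.15875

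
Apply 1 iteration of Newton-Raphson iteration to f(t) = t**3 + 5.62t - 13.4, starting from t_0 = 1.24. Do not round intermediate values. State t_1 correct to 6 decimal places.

f'(t) = 3t**2 + 5.62
t_0 = 1.240000: f = -4.524576, f' = 10.232800 → t_1 = 1.240000 - (-4.524576)/(10.232800) = 1.682164

1.682164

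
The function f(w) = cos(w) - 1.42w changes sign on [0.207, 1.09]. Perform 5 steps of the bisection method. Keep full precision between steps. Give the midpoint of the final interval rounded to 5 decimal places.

0.57952

f(0.207000) = 0.684712, f(1.090000) = -1.085315 (opposite signs)
step 1: m = 0.648500, f(m) = -0.123879 < 0 → root in [0.207000, 0.648500]
step 2: m = 0.427750, f(m) = 0.302496 > 0 → root in [0.427750, 0.648500]
step 3: m = 0.538125, f(m) = 0.094534 > 0 → root in [0.538125, 0.648500]
step 4: m = 0.593313, f(m) = -0.013411 < 0 → root in [0.538125, 0.593313]
step 5: m = 0.565719, f(m) = 0.040883 > 0 → root in [0.565719, 0.593313]
Midpoint of [0.565719, 0.593313] = 0.579516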